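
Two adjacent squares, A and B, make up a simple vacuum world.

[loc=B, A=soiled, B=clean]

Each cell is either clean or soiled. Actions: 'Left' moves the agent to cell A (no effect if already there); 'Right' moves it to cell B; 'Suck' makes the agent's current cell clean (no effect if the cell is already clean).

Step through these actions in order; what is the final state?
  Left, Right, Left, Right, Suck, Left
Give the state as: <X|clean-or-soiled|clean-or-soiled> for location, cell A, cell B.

<A|soiled|clean>

t=1 Left ⇒ <A|soiled|clean>
t=2 Right ⇒ <B|soiled|clean>
t=3 Left ⇒ <A|soiled|clean>
t=4 Right ⇒ <B|soiled|clean>
t=5 Suck ⇒ <B|soiled|clean>
t=6 Left ⇒ <A|soiled|clean>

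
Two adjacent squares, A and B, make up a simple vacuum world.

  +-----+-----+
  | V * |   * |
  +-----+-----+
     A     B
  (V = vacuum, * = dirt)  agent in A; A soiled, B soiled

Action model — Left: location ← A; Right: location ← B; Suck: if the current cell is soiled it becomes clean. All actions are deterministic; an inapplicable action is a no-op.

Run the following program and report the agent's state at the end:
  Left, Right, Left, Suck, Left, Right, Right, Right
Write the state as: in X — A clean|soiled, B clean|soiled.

in B — A clean, B soiled

1) do Left; now in A — A soiled, B soiled
2) do Right; now in B — A soiled, B soiled
3) do Left; now in A — A soiled, B soiled
4) do Suck; now in A — A clean, B soiled
5) do Left; now in A — A clean, B soiled
6) do Right; now in B — A clean, B soiled
7) do Right; now in B — A clean, B soiled
8) do Right; now in B — A clean, B soiled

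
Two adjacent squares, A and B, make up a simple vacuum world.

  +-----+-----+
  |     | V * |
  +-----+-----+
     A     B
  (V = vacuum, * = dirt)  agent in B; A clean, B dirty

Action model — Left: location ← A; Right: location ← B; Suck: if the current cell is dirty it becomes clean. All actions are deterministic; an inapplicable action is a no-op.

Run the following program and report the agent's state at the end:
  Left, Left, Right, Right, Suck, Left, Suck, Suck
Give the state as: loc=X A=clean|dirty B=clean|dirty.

loc=A A=clean B=clean

1) do Left; now loc=A A=clean B=dirty
2) do Left; now loc=A A=clean B=dirty
3) do Right; now loc=B A=clean B=dirty
4) do Right; now loc=B A=clean B=dirty
5) do Suck; now loc=B A=clean B=clean
6) do Left; now loc=A A=clean B=clean
7) do Suck; now loc=A A=clean B=clean
8) do Suck; now loc=A A=clean B=clean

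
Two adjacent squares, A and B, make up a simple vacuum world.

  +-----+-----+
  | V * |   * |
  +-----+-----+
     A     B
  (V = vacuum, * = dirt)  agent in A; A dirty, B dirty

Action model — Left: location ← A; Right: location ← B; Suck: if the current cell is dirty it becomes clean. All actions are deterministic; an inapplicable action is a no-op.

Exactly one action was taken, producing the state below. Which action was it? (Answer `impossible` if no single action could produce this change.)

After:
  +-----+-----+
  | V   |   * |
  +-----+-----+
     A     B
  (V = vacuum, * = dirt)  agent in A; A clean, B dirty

Suck

try  Left: loc=A A=dirty B=dirty
try Right: loc=B A=dirty B=dirty
try  Suck: loc=A A=clean B=dirty  ← match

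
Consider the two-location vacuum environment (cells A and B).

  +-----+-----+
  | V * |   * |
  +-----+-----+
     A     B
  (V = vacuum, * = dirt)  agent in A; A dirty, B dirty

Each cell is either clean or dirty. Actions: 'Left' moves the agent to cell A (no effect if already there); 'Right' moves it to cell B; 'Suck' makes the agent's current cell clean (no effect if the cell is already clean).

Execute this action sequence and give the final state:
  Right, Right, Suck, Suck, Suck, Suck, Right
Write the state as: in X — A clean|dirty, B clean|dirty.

in B — A dirty, B clean

step 1/7 (Right): in B — A dirty, B dirty
step 2/7 (Right): in B — A dirty, B dirty
step 3/7 (Suck): in B — A dirty, B clean
step 4/7 (Suck): in B — A dirty, B clean
step 5/7 (Suck): in B — A dirty, B clean
step 6/7 (Suck): in B — A dirty, B clean
step 7/7 (Right): in B — A dirty, B clean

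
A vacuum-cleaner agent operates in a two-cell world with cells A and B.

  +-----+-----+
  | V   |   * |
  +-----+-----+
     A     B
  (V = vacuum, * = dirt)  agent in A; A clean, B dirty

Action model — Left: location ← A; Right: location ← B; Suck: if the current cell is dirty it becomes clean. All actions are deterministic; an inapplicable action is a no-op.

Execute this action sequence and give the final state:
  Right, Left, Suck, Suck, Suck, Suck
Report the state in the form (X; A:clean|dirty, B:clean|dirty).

Right (#1): (B; A:clean, B:dirty)
Left (#2): (A; A:clean, B:dirty)
Suck (#3): (A; A:clean, B:dirty)
Suck (#4): (A; A:clean, B:dirty)
Suck (#5): (A; A:clean, B:dirty)
Suck (#6): (A; A:clean, B:dirty)

(A; A:clean, B:dirty)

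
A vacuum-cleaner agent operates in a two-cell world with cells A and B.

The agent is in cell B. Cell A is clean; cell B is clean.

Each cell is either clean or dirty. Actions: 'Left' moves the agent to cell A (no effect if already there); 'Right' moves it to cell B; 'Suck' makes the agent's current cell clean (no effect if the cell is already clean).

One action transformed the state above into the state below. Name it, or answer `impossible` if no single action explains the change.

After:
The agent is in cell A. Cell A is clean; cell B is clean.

try  Left: <A|clean|clean>  ← match
try Right: <B|clean|clean>
try  Suck: <B|clean|clean>

Left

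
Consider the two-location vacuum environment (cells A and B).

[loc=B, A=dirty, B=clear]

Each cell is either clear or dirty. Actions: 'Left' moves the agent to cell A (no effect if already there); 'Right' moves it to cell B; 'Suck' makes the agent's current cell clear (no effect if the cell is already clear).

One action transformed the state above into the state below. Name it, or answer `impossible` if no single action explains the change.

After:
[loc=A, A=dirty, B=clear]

try  Left: loc=A A=dirty B=clear  ← match
try Right: loc=B A=dirty B=clear
try  Suck: loc=B A=dirty B=clear

Left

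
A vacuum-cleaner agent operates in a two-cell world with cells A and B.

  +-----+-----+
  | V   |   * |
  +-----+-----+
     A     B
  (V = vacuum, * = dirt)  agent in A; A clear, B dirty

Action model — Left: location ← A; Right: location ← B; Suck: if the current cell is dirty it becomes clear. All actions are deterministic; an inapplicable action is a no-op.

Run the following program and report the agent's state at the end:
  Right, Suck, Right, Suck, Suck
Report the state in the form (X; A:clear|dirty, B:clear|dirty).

(B; A:clear, B:clear)

1) do Right; now (B; A:clear, B:dirty)
2) do Suck; now (B; A:clear, B:clear)
3) do Right; now (B; A:clear, B:clear)
4) do Suck; now (B; A:clear, B:clear)
5) do Suck; now (B; A:clear, B:clear)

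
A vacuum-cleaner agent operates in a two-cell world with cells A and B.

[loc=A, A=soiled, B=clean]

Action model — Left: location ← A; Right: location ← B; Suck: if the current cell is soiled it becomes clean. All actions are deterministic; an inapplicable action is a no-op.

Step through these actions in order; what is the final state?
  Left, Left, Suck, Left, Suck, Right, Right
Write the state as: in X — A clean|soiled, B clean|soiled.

in B — A clean, B clean

[1] after Left: in A — A soiled, B clean
[2] after Left: in A — A soiled, B clean
[3] after Suck: in A — A clean, B clean
[4] after Left: in A — A clean, B clean
[5] after Suck: in A — A clean, B clean
[6] after Right: in B — A clean, B clean
[7] after Right: in B — A clean, B clean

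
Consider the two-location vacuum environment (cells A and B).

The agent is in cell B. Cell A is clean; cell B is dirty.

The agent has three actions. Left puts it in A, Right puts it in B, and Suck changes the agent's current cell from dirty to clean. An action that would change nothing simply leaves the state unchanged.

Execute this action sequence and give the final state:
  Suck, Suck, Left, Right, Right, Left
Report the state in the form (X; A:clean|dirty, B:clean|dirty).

(A; A:clean, B:clean)

1) do Suck; now (B; A:clean, B:clean)
2) do Suck; now (B; A:clean, B:clean)
3) do Left; now (A; A:clean, B:clean)
4) do Right; now (B; A:clean, B:clean)
5) do Right; now (B; A:clean, B:clean)
6) do Left; now (A; A:clean, B:clean)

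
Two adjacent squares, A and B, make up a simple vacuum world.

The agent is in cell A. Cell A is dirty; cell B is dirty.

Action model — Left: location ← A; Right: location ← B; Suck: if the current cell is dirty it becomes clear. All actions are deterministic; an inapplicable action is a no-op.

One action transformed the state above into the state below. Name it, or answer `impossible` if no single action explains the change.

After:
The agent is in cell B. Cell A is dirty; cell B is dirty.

try  Left: <A|dirty|dirty>
try Right: <B|dirty|dirty>  ← match
try  Suck: <A|clear|dirty>

Right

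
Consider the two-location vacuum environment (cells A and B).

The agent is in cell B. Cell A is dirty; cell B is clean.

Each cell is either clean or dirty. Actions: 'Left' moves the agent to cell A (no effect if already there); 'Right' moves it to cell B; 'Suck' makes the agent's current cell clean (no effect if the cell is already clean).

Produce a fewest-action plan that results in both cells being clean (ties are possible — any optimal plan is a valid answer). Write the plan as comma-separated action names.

Left, Suck

t=1 Left ⇒ in A — A dirty, B clean
t=2 Suck ⇒ in A — A clean, B clean
min 2: go A then Suck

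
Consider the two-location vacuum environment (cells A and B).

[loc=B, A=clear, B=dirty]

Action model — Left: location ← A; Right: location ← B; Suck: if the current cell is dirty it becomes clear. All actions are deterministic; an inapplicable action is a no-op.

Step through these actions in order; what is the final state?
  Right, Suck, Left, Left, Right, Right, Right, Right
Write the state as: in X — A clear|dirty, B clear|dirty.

in B — A clear, B clear

step 1/8 (Right): in B — A clear, B dirty
step 2/8 (Suck): in B — A clear, B clear
step 3/8 (Left): in A — A clear, B clear
step 4/8 (Left): in A — A clear, B clear
step 5/8 (Right): in B — A clear, B clear
step 6/8 (Right): in B — A clear, B clear
step 7/8 (Right): in B — A clear, B clear
step 8/8 (Right): in B — A clear, B clear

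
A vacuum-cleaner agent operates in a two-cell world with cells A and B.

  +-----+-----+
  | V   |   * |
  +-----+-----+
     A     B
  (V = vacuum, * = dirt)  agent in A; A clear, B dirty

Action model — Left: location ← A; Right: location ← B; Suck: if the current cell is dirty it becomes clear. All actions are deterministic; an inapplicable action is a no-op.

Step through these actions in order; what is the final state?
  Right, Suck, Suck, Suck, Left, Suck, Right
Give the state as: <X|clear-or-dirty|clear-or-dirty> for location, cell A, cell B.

1) do Right; now <B|clear|dirty>
2) do Suck; now <B|clear|clear>
3) do Suck; now <B|clear|clear>
4) do Suck; now <B|clear|clear>
5) do Left; now <A|clear|clear>
6) do Suck; now <A|clear|clear>
7) do Right; now <B|clear|clear>

<B|clear|clear>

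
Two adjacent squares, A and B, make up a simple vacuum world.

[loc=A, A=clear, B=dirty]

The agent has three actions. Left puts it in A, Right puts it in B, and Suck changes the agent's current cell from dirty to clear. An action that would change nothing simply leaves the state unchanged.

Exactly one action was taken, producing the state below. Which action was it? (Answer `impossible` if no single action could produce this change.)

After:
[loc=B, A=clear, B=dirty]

try  Left: loc=A A=clear B=dirty
try Right: loc=B A=clear B=dirty  ← match
try  Suck: loc=A A=clear B=dirty

Right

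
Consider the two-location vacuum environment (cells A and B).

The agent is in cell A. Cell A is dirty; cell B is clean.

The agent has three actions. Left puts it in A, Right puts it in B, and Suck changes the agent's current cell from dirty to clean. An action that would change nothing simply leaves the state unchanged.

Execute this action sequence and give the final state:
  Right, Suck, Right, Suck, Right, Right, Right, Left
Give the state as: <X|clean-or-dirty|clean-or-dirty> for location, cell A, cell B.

<A|dirty|clean>

1) do Right; now <B|dirty|clean>
2) do Suck; now <B|dirty|clean>
3) do Right; now <B|dirty|clean>
4) do Suck; now <B|dirty|clean>
5) do Right; now <B|dirty|clean>
6) do Right; now <B|dirty|clean>
7) do Right; now <B|dirty|clean>
8) do Left; now <A|dirty|clean>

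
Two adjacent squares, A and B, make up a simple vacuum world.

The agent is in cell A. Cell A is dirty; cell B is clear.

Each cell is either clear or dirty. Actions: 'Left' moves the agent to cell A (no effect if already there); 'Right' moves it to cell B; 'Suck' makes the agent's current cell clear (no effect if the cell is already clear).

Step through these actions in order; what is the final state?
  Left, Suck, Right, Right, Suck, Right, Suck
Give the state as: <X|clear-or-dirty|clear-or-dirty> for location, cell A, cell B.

t=1 Left ⇒ <A|dirty|clear>
t=2 Suck ⇒ <A|clear|clear>
t=3 Right ⇒ <B|clear|clear>
t=4 Right ⇒ <B|clear|clear>
t=5 Suck ⇒ <B|clear|clear>
t=6 Right ⇒ <B|clear|clear>
t=7 Suck ⇒ <B|clear|clear>

<B|clear|clear>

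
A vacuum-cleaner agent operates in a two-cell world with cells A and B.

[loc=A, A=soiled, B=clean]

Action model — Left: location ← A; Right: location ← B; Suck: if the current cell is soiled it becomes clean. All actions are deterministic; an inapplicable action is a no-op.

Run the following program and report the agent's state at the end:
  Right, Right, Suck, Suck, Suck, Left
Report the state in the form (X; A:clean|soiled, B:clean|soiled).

t=1 Right ⇒ (B; A:soiled, B:clean)
t=2 Right ⇒ (B; A:soiled, B:clean)
t=3 Suck ⇒ (B; A:soiled, B:clean)
t=4 Suck ⇒ (B; A:soiled, B:clean)
t=5 Suck ⇒ (B; A:soiled, B:clean)
t=6 Left ⇒ (A; A:soiled, B:clean)

(A; A:soiled, B:clean)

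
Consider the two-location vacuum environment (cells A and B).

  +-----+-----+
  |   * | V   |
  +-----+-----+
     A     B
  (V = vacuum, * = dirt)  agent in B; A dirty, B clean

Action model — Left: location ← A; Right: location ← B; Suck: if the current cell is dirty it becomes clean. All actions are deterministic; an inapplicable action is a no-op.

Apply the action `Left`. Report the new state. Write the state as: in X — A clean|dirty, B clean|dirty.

in A — A dirty, B clean

start: in B — A dirty, B clean
1) do Left; now in A — A dirty, B clean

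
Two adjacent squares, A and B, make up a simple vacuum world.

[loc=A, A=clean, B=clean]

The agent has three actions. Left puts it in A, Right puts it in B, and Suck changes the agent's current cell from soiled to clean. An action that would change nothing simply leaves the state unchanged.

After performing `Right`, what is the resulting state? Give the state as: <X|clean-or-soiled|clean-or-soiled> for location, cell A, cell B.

start: <A|clean|clean>
t=1 Right ⇒ <B|clean|clean>

<B|clean|clean>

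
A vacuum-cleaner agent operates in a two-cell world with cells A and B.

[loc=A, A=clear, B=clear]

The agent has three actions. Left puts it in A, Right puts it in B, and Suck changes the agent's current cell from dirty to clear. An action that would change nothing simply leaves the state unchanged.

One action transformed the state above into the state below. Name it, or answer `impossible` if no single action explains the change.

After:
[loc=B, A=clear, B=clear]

Right

try  Left: loc=A A=clear B=clear
try Right: loc=B A=clear B=clear  ← match
try  Suck: loc=A A=clear B=clear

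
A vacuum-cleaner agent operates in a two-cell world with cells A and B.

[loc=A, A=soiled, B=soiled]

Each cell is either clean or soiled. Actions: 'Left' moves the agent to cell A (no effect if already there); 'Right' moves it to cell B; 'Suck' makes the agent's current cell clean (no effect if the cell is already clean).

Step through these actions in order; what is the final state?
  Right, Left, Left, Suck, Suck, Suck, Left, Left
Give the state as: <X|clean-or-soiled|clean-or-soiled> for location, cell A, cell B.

1) do Right; now <B|soiled|soiled>
2) do Left; now <A|soiled|soiled>
3) do Left; now <A|soiled|soiled>
4) do Suck; now <A|clean|soiled>
5) do Suck; now <A|clean|soiled>
6) do Suck; now <A|clean|soiled>
7) do Left; now <A|clean|soiled>
8) do Left; now <A|clean|soiled>

<A|clean|soiled>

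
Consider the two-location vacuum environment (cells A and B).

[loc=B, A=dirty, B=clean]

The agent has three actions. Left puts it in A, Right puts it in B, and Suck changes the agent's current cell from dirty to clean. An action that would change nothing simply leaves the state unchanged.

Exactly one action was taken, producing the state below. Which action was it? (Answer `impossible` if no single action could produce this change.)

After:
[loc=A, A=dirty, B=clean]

Left

try  Left: in A — A dirty, B clean  ← match
try Right: in B — A dirty, B clean
try  Suck: in B — A dirty, B clean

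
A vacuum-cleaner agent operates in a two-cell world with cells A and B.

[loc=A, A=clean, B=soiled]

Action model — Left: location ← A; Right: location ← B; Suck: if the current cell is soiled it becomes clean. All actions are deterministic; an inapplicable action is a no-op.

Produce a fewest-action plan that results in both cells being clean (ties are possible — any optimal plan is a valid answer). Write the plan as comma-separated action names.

Right, Suck

t=1 Right ⇒ in B — A clean, B soiled
t=2 Suck ⇒ in B — A clean, B clean
min 2: go B then Suck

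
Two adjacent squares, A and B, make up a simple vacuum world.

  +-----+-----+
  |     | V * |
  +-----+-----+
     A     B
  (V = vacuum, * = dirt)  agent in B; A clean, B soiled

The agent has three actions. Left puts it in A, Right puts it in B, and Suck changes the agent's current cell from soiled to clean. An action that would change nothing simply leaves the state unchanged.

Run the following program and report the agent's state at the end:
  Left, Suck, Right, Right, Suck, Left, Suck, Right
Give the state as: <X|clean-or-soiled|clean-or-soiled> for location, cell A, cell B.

1) do Left; now <A|clean|soiled>
2) do Suck; now <A|clean|soiled>
3) do Right; now <B|clean|soiled>
4) do Right; now <B|clean|soiled>
5) do Suck; now <B|clean|clean>
6) do Left; now <A|clean|clean>
7) do Suck; now <A|clean|clean>
8) do Right; now <B|clean|clean>

<B|clean|clean>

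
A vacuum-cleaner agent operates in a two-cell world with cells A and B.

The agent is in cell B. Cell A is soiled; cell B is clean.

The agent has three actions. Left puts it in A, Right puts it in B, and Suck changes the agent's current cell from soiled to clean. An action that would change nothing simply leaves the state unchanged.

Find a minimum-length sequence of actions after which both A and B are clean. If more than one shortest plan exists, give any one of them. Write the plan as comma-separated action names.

step 1/2 (Left): <A|soiled|clean>
step 2/2 (Suck): <A|clean|clean>
min 2: go A then Suck

Left, Suck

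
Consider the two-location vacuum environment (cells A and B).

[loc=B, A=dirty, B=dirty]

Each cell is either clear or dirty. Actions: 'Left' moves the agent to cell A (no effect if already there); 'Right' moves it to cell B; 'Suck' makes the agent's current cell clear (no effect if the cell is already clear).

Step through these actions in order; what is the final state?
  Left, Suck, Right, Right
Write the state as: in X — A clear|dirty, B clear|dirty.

t=1 Left ⇒ in A — A dirty, B dirty
t=2 Suck ⇒ in A — A clear, B dirty
t=3 Right ⇒ in B — A clear, B dirty
t=4 Right ⇒ in B — A clear, B dirty

in B — A clear, B dirty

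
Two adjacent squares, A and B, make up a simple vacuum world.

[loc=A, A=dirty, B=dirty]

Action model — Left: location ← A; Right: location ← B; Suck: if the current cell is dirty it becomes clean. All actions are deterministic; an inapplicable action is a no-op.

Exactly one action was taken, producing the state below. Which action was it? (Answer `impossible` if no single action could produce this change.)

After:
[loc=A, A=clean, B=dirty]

try  Left: in A — A dirty, B dirty
try Right: in B — A dirty, B dirty
try  Suck: in A — A clean, B dirty  ← match

Suck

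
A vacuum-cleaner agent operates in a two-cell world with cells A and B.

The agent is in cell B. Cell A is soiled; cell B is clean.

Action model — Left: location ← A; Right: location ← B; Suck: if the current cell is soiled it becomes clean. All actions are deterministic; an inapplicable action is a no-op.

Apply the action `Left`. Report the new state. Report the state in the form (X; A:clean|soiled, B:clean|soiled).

(A; A:soiled, B:clean)

start: (B; A:soiled, B:clean)
t=1 Left ⇒ (A; A:soiled, B:clean)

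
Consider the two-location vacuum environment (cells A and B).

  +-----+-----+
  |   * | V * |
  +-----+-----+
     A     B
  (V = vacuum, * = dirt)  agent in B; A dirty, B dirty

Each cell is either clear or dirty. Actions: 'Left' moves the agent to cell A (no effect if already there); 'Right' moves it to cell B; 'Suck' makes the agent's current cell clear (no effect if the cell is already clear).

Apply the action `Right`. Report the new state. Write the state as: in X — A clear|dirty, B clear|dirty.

start: in B — A dirty, B dirty
[1] after Right: in B — A dirty, B dirty

in B — A dirty, B dirty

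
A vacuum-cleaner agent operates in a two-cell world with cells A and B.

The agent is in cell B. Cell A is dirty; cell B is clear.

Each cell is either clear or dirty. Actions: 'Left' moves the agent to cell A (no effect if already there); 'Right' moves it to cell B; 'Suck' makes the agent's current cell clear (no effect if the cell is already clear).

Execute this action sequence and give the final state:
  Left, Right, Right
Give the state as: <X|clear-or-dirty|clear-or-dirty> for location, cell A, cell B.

<B|dirty|clear>

[1] after Left: <A|dirty|clear>
[2] after Right: <B|dirty|clear>
[3] after Right: <B|dirty|clear>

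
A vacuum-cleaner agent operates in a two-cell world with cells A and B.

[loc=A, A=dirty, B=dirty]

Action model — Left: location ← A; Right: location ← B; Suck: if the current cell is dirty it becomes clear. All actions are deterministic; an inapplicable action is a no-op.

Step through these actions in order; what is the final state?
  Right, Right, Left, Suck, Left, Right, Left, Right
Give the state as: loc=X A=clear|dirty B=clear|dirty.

1) do Right; now loc=B A=dirty B=dirty
2) do Right; now loc=B A=dirty B=dirty
3) do Left; now loc=A A=dirty B=dirty
4) do Suck; now loc=A A=clear B=dirty
5) do Left; now loc=A A=clear B=dirty
6) do Right; now loc=B A=clear B=dirty
7) do Left; now loc=A A=clear B=dirty
8) do Right; now loc=B A=clear B=dirty

loc=B A=clear B=dirty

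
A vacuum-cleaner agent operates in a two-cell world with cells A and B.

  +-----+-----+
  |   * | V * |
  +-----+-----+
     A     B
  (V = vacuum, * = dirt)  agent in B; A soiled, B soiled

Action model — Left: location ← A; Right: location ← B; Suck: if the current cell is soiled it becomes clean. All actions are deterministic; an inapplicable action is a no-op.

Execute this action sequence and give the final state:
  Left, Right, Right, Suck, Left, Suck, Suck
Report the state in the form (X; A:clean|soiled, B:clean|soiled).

(A; A:clean, B:clean)

1) do Left; now (A; A:soiled, B:soiled)
2) do Right; now (B; A:soiled, B:soiled)
3) do Right; now (B; A:soiled, B:soiled)
4) do Suck; now (B; A:soiled, B:clean)
5) do Left; now (A; A:soiled, B:clean)
6) do Suck; now (A; A:clean, B:clean)
7) do Suck; now (A; A:clean, B:clean)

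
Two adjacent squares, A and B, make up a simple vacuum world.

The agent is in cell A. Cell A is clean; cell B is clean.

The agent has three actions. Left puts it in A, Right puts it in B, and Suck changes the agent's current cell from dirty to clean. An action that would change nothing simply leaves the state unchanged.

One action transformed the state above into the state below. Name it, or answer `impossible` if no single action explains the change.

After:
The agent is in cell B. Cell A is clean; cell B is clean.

try  Left: loc=A A=clean B=clean
try Right: loc=B A=clean B=clean  ← match
try  Suck: loc=A A=clean B=clean

Right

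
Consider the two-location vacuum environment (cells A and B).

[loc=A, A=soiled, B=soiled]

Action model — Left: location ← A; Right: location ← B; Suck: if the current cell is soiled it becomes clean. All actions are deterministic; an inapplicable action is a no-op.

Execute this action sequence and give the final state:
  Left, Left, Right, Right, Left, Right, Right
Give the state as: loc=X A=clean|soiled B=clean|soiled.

loc=B A=soiled B=soiled

Left (#1): loc=A A=soiled B=soiled
Left (#2): loc=A A=soiled B=soiled
Right (#3): loc=B A=soiled B=soiled
Right (#4): loc=B A=soiled B=soiled
Left (#5): loc=A A=soiled B=soiled
Right (#6): loc=B A=soiled B=soiled
Right (#7): loc=B A=soiled B=soiled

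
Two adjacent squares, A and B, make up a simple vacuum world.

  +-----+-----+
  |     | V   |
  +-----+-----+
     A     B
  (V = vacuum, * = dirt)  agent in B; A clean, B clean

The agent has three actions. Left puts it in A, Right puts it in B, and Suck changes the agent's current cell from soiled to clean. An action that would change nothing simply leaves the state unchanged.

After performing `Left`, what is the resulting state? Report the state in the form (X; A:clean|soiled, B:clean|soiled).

(A; A:clean, B:clean)

start: (B; A:clean, B:clean)
Left (#1): (A; A:clean, B:clean)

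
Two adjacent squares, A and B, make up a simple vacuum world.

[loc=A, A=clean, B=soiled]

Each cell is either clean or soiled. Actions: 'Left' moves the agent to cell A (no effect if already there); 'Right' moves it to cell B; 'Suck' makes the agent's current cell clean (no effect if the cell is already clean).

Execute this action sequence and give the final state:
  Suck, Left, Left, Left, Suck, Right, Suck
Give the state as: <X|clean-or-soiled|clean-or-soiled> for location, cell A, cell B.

step 1/7 (Suck): <A|clean|soiled>
step 2/7 (Left): <A|clean|soiled>
step 3/7 (Left): <A|clean|soiled>
step 4/7 (Left): <A|clean|soiled>
step 5/7 (Suck): <A|clean|soiled>
step 6/7 (Right): <B|clean|soiled>
step 7/7 (Suck): <B|clean|clean>

<B|clean|clean>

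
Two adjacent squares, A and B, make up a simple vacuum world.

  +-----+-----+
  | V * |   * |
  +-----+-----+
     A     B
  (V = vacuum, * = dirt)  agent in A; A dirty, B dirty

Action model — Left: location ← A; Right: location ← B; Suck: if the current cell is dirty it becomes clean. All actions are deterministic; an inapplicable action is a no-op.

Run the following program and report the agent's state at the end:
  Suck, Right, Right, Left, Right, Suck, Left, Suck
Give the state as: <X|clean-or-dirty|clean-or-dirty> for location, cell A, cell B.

1. Suck → <A|clean|dirty>
2. Right → <B|clean|dirty>
3. Right → <B|clean|dirty>
4. Left → <A|clean|dirty>
5. Right → <B|clean|dirty>
6. Suck → <B|clean|clean>
7. Left → <A|clean|clean>
8. Suck → <A|clean|clean>

<A|clean|clean>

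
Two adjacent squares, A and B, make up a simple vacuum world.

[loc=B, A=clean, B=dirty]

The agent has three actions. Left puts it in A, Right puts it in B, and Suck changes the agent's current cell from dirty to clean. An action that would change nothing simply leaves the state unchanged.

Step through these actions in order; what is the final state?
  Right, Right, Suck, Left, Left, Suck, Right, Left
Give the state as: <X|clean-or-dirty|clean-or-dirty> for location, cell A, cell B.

<A|clean|clean>

1) do Right; now <B|clean|dirty>
2) do Right; now <B|clean|dirty>
3) do Suck; now <B|clean|clean>
4) do Left; now <A|clean|clean>
5) do Left; now <A|clean|clean>
6) do Suck; now <A|clean|clean>
7) do Right; now <B|clean|clean>
8) do Left; now <A|clean|clean>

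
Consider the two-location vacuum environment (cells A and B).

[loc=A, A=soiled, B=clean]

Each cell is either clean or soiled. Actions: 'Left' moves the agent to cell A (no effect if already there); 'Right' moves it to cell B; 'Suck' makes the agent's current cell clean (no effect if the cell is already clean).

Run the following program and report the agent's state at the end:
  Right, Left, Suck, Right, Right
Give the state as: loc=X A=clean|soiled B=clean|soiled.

step 1/5 (Right): loc=B A=soiled B=clean
step 2/5 (Left): loc=A A=soiled B=clean
step 3/5 (Suck): loc=A A=clean B=clean
step 4/5 (Right): loc=B A=clean B=clean
step 5/5 (Right): loc=B A=clean B=clean

loc=B A=clean B=clean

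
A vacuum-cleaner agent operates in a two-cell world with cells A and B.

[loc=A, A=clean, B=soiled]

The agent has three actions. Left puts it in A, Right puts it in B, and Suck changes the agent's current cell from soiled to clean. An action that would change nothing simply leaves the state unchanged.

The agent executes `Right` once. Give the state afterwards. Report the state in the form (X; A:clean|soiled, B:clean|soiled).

(B; A:clean, B:soiled)

start: (A; A:clean, B:soiled)
1) do Right; now (B; A:clean, B:soiled)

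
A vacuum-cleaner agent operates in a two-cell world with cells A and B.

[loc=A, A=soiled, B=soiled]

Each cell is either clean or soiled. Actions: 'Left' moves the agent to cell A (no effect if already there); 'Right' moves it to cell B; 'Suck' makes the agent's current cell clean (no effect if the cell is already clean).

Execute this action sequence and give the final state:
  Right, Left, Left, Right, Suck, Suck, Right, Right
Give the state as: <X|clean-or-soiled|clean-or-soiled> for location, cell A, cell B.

Right (#1): <B|soiled|soiled>
Left (#2): <A|soiled|soiled>
Left (#3): <A|soiled|soiled>
Right (#4): <B|soiled|soiled>
Suck (#5): <B|soiled|clean>
Suck (#6): <B|soiled|clean>
Right (#7): <B|soiled|clean>
Right (#8): <B|soiled|clean>

<B|soiled|clean>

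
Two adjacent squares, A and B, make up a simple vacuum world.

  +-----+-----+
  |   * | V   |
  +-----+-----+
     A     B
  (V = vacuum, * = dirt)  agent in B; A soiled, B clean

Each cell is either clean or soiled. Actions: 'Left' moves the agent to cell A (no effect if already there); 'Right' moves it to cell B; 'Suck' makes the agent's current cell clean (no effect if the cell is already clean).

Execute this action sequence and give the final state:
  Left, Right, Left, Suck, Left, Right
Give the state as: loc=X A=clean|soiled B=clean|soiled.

loc=B A=clean B=clean

[1] after Left: loc=A A=soiled B=clean
[2] after Right: loc=B A=soiled B=clean
[3] after Left: loc=A A=soiled B=clean
[4] after Suck: loc=A A=clean B=clean
[5] after Left: loc=A A=clean B=clean
[6] after Right: loc=B A=clean B=clean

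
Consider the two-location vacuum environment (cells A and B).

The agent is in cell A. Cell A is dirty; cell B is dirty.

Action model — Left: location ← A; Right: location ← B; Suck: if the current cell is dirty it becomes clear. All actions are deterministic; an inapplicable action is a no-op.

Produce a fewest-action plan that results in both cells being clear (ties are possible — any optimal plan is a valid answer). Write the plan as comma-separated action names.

Suck, Right, Suck

Suck (#1): loc=A A=clear B=dirty
Right (#2): loc=B A=clear B=dirty
Suck (#3): loc=B A=clear B=clear
min 3: Suck A + move + Suck B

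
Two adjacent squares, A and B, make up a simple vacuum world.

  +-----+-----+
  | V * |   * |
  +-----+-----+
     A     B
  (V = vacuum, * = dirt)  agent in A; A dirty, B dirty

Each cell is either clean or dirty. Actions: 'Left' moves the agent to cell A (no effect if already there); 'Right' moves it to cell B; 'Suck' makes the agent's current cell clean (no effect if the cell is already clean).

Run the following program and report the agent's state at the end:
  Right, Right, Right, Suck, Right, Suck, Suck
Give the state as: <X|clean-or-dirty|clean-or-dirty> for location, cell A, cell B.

<B|dirty|clean>

1) do Right; now <B|dirty|dirty>
2) do Right; now <B|dirty|dirty>
3) do Right; now <B|dirty|dirty>
4) do Suck; now <B|dirty|clean>
5) do Right; now <B|dirty|clean>
6) do Suck; now <B|dirty|clean>
7) do Suck; now <B|dirty|clean>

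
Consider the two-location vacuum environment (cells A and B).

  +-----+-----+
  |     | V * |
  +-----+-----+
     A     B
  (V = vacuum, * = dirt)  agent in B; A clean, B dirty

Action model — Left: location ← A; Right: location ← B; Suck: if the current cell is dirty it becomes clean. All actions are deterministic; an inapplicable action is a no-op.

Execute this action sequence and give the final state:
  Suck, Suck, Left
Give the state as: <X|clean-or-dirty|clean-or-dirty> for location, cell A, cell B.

<A|clean|clean>

step 1/3 (Suck): <B|clean|clean>
step 2/3 (Suck): <B|clean|clean>
step 3/3 (Left): <A|clean|clean>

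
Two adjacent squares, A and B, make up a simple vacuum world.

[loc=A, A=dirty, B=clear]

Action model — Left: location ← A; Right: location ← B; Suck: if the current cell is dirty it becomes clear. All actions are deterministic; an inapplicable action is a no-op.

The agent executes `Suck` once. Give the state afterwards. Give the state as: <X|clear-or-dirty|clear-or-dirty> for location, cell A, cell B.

<A|clear|clear>

start: <A|dirty|clear>
1. Suck → <A|clear|clear>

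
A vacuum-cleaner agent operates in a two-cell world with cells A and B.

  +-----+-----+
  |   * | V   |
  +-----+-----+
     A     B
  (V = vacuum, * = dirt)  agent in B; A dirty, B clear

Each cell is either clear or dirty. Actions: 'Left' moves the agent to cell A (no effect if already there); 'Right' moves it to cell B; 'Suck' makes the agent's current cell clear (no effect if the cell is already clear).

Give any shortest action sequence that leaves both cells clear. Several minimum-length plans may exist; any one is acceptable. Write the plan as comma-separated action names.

Left, Suck

step 1/2 (Left): (A; A:dirty, B:clear)
step 2/2 (Suck): (A; A:clear, B:clear)
min 2: go A then Suck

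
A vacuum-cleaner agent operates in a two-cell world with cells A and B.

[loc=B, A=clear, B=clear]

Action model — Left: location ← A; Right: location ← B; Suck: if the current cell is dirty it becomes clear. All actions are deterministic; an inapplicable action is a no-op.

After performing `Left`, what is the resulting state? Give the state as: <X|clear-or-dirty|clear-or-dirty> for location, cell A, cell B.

<A|clear|clear>

start: <B|clear|clear>
Left (#1): <A|clear|clear>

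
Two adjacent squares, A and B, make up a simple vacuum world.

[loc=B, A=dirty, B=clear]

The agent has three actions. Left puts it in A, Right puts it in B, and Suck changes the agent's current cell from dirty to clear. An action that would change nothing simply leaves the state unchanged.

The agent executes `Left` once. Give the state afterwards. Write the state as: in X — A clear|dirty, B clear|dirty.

in A — A dirty, B clear

start: in B — A dirty, B clear
Left (#1): in A — A dirty, B clear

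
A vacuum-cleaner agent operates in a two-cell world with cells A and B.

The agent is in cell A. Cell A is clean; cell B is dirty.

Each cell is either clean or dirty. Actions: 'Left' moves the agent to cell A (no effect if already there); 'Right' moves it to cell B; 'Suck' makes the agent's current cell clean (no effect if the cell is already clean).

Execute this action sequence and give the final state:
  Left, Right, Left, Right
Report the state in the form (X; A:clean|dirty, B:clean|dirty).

Left (#1): (A; A:clean, B:dirty)
Right (#2): (B; A:clean, B:dirty)
Left (#3): (A; A:clean, B:dirty)
Right (#4): (B; A:clean, B:dirty)

(B; A:clean, B:dirty)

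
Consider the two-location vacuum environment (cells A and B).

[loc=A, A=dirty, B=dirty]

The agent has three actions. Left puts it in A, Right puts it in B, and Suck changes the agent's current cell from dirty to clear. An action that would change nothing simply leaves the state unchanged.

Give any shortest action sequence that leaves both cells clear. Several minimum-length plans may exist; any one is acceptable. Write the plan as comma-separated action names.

Suck, Right, Suck

Suck (#1): <A|clear|dirty>
Right (#2): <B|clear|dirty>
Suck (#3): <B|clear|clear>
min 3: Suck A + move + Suck B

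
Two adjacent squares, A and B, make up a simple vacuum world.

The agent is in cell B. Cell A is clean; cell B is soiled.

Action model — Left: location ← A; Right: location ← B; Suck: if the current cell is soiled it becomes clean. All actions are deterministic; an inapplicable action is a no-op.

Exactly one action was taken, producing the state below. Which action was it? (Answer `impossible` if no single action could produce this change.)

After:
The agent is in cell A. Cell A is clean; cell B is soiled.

Left

try  Left: (A; A:clean, B:soiled)  ← match
try Right: (B; A:clean, B:soiled)
try  Suck: (B; A:clean, B:clean)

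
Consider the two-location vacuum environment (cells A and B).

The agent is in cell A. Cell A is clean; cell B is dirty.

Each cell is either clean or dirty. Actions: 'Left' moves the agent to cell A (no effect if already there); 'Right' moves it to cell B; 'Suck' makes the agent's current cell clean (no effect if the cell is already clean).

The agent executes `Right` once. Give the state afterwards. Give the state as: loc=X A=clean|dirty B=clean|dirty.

start: loc=A A=clean B=dirty
t=1 Right ⇒ loc=B A=clean B=dirty

loc=B A=clean B=dirty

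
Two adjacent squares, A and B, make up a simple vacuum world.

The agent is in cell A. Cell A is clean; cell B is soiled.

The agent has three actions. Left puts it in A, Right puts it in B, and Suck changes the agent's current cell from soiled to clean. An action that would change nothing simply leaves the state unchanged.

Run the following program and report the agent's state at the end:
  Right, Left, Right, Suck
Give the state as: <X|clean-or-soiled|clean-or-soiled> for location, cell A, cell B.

<B|clean|clean>

1. Right → <B|clean|soiled>
2. Left → <A|clean|soiled>
3. Right → <B|clean|soiled>
4. Suck → <B|clean|clean>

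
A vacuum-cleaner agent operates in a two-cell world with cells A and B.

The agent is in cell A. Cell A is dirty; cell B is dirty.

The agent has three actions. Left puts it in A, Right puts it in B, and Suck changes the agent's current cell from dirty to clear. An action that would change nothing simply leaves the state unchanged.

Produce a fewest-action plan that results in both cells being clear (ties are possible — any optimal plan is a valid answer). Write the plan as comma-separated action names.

Suck, Right, Suck

Suck (#1): loc=A A=clear B=dirty
Right (#2): loc=B A=clear B=dirty
Suck (#3): loc=B A=clear B=clear
min 3: Suck A + move + Suck B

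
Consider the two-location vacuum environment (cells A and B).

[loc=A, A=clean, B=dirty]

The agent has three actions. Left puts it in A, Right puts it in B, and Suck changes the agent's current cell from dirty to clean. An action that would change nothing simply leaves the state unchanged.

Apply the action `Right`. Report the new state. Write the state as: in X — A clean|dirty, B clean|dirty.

start: in A — A clean, B dirty
[1] after Right: in B — A clean, B dirty

in B — A clean, B dirty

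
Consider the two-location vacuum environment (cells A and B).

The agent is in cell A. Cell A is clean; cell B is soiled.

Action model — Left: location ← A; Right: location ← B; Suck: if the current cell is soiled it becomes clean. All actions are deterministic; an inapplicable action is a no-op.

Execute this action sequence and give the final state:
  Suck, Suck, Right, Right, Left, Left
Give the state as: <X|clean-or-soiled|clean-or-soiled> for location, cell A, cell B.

1. Suck → <A|clean|soiled>
2. Suck → <A|clean|soiled>
3. Right → <B|clean|soiled>
4. Right → <B|clean|soiled>
5. Left → <A|clean|soiled>
6. Left → <A|clean|soiled>

<A|clean|soiled>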